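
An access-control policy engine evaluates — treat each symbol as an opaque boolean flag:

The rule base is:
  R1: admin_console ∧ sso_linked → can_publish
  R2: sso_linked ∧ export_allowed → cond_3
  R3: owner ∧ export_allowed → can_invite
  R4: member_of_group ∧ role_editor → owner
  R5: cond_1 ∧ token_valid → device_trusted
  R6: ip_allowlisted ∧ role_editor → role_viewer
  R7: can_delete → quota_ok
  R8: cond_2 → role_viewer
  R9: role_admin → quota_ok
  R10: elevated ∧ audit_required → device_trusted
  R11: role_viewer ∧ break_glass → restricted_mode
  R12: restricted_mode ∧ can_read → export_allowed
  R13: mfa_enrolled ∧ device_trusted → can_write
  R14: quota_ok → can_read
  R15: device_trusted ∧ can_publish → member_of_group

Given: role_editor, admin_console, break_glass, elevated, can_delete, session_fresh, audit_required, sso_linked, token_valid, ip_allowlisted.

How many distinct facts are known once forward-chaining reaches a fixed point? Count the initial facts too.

21

Round 1 — R1, R6, R7, R10, derive can_publish, role_viewer, quota_ok, device_trusted.
Round 2 — R11, R14, R15, derive restricted_mode, can_read, member_of_group.
Round 3 — R4, R12, derive owner, export_allowed.
Round 4 — R2, R3, derive cond_3, can_invite.
Closure: {admin_console, audit_required, break_glass, can_delete, can_invite, can_publish, can_read, cond_3, device_trusted, elevated, export_allowed, ip_allowlisted, member_of_group, owner, quota_ok, restricted_mode, role_editor, role_viewer, session_fresh, sso_linked, token_valid} — 21 facts.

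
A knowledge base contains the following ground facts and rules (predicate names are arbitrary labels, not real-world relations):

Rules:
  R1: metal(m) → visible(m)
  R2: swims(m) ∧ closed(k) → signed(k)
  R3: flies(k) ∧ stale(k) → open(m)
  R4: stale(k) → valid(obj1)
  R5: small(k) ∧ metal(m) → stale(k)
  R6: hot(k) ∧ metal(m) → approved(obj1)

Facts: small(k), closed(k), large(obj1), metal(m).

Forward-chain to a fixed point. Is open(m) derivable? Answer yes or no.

no

Round 1 — R1, R5, derive visible(m), stale(k).
Round 2 — R4, derive valid(obj1).
Fixed point reached. open(m) is concluded only by R3; R3 needs flies(k) (never derived).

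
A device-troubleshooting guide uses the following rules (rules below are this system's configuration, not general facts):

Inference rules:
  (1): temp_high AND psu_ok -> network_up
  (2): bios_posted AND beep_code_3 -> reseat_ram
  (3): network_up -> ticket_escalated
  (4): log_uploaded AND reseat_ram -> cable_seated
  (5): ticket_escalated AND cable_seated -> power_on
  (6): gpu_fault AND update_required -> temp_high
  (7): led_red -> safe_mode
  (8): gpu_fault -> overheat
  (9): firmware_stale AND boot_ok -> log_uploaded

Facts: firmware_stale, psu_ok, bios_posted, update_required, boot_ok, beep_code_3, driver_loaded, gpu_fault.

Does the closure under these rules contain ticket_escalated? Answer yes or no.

Round 1: (2) [bios_posted AND beep_code_3 -> reseat_ram]; (6) [gpu_fault AND update_required -> temp_high]; (8) [gpu_fault -> overheat]; (9) [firmware_stale AND boot_ok -> log_uploaded]. Adds reseat_ram, temp_high, overheat, log_uploaded.
Round 2: (1) [temp_high AND psu_ok -> network_up]; (4) [log_uploaded AND reseat_ram -> cable_seated]. Adds network_up, cable_seated.
Round 3: (3) [network_up -> ticket_escalated]. Adds ticket_escalated.
Round 4: (5) [ticket_escalated AND cable_seated -> power_on]. Adds power_on.
ticket_escalated appears in round 3, so it is derivable.

yes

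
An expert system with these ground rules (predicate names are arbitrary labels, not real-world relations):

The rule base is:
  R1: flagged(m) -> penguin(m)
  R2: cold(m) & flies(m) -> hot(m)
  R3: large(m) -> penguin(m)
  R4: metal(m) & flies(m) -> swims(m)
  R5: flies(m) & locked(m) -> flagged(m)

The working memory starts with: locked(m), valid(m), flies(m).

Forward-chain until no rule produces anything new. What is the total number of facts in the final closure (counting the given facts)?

5

Round 1: R5 [flies(m) & locked(m) -> flagged(m)]. Adds flagged(m).
Round 2: R1 [flagged(m) -> penguin(m)]. Adds penguin(m).
Closure: {flagged(m), flies(m), locked(m), penguin(m), valid(m)} — 5 facts.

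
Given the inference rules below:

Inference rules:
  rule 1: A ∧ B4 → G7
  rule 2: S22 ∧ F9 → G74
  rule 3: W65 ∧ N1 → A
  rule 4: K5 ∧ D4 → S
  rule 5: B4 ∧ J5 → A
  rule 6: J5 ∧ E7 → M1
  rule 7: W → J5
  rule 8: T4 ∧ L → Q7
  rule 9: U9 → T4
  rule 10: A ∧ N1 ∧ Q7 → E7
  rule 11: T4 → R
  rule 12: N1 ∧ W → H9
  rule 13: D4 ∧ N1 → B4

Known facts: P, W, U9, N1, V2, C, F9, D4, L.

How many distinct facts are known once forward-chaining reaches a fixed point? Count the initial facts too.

19

Round 1 fires rule 7, rule 9, rule 12, rule 13, giving J5, T4, H9, B4.
Round 2 fires rule 5, rule 8, rule 11, giving A, Q7, R.
Round 3 fires rule 1, rule 10, giving G7, E7.
Round 4 fires rule 6, giving M1.
Closure: {A, B4, C, D4, E7, F9, G7, H9, J5, L, M1, N1, P, Q7, R, T4, U9, V2, W} — 19 facts.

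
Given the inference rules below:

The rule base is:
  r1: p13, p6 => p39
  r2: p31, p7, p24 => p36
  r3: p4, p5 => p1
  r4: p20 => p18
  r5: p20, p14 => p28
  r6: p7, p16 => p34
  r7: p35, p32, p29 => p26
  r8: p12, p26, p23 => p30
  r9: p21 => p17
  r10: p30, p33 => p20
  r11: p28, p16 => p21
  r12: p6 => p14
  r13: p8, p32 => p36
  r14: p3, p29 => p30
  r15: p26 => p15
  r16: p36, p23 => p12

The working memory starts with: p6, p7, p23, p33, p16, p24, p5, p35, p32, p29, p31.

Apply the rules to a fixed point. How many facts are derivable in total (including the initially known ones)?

Round 1: r2 [p31, p7, p24 => p36]; r6 [p7, p16 => p34]; r7 [p35, p32, p29 => p26]; r12 [p6 => p14]. New: p36, p34, p26, p14.
Round 2: r15 [p26 => p15]; r16 [p36, p23 => p12]. New: p15, p12.
Round 3: r8 [p12, p26, p23 => p30]. New: p30.
Round 4: r10 [p30, p33 => p20]. New: p20.
Round 5: r4 [p20 => p18]; r5 [p20, p14 => p28]. New: p18, p28.
Round 6: r11 [p28, p16 => p21]. New: p21.
Round 7: r9 [p21 => p17]. New: p17.
Closure: {p12, p14, p15, p16, p17, p18, p20, p21, p23, p24, p26, p28, p29, p30, p31, p32, p33, p34, p35, p36, p5, p6, p7} — 23 facts.

23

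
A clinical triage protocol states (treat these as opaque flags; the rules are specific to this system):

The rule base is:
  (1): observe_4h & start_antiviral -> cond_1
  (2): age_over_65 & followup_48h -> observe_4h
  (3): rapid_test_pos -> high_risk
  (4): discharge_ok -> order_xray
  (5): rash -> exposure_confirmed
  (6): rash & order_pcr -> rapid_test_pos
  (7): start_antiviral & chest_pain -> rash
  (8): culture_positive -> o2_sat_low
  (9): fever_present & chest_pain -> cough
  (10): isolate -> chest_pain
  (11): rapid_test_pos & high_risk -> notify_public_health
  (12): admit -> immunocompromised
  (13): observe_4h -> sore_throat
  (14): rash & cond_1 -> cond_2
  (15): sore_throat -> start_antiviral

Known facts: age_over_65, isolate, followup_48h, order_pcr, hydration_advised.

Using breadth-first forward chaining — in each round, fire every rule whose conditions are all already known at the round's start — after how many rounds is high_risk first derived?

Round 1 fires (2), (10), giving observe_4h, chest_pain.
Round 2 fires (13), giving sore_throat.
Round 3 fires (15), giving start_antiviral.
Round 4 fires (1), (7), giving cond_1, rash.
Round 5 fires (5), (6), (14), giving exposure_confirmed, rapid_test_pos, cond_2.
Round 6 fires (3), giving high_risk.
high_risk first appears in round 6.

6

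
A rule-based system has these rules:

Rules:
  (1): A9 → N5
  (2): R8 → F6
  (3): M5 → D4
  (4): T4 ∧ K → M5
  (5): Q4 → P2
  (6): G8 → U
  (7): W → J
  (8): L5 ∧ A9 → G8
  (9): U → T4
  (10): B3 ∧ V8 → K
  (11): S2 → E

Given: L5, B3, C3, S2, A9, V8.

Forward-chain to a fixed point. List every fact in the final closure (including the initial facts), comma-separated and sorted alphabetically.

Round 1: (1) [A9 → N5]; (8) [L5 ∧ A9 → G8]; (10) [B3 ∧ V8 → K]; (11) [S2 → E]. New: N5, G8, K, E.
Round 2: (6) [G8 → U]. New: U.
Round 3: (9) [U → T4]. New: T4.
Round 4: (4) [T4 ∧ K → M5]. New: M5.
Round 5: (3) [M5 → D4]. New: D4.

A9, B3, C3, D4, E, G8, K, L5, M5, N5, S2, T4, U, V8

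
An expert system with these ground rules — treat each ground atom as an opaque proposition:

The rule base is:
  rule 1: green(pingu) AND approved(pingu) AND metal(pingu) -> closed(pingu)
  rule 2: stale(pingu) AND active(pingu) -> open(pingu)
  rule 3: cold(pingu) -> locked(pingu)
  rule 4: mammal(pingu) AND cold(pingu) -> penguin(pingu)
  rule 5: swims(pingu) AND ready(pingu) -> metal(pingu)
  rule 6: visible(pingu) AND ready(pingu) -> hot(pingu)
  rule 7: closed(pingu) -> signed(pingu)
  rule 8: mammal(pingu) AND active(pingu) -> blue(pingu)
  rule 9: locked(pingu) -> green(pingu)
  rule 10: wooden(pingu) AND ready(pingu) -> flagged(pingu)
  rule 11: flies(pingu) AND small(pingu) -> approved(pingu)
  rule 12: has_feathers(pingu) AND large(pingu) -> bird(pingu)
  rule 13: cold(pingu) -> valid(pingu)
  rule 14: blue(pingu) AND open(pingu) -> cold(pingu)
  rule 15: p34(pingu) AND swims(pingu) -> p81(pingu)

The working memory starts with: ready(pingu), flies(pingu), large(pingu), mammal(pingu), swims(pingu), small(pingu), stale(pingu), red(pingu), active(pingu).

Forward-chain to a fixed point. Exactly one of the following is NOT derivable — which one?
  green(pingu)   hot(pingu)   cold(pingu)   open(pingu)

hot(pingu)

Round 1 fires rule 2, rule 5, rule 8, rule 11, giving open(pingu), metal(pingu), blue(pingu), approved(pingu).
Round 2 fires rule 14, giving cold(pingu).
Round 3 fires rule 3, rule 4, rule 13, giving locked(pingu), penguin(pingu), valid(pingu).
Round 4 fires rule 9, giving green(pingu).
Round 5 fires rule 1, giving closed(pingu).
Round 6 fires rule 7, giving signed(pingu).
Derived: open(pingu) (round 1), green(pingu) (round 4), cold(pingu) (round 2). hot(pingu) never appears in any round.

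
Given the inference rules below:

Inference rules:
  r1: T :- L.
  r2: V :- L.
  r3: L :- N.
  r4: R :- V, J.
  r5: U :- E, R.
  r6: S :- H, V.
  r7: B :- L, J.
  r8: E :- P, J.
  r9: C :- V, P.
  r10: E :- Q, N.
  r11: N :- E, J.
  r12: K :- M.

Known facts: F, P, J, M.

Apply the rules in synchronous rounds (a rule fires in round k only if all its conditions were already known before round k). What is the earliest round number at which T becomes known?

[1] r8 [E :- P, J.]; r12 [K :- M.]. ⇒ new: E, K.
[2] r11 [N :- E, J.]. ⇒ new: N.
[3] r3 [L :- N.]. ⇒ new: L.
[4] r1 [T :- L.]; r2 [V :- L.]; r7 [B :- L, J.]. ⇒ new: T, V, B.
T first appears in round 4.

4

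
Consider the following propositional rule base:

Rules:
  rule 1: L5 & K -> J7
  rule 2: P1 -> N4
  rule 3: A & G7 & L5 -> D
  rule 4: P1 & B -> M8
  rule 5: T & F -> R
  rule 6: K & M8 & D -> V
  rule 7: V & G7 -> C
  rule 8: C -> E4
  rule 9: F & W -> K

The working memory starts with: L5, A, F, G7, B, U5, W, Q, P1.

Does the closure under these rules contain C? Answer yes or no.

yes

Round 1: rule 2 [P1 -> N4]; rule 3 [A & G7 & L5 -> D]; rule 4 [P1 & B -> M8]; rule 9 [F & W -> K]. Adds N4, D, M8, K.
Round 2: rule 1 [L5 & K -> J7]; rule 6 [K & M8 & D -> V]. Adds J7, V.
Round 3: rule 7 [V & G7 -> C]. Adds C.
Round 4: rule 8 [C -> E4]. Adds E4.
C appears in round 3, so it is derivable.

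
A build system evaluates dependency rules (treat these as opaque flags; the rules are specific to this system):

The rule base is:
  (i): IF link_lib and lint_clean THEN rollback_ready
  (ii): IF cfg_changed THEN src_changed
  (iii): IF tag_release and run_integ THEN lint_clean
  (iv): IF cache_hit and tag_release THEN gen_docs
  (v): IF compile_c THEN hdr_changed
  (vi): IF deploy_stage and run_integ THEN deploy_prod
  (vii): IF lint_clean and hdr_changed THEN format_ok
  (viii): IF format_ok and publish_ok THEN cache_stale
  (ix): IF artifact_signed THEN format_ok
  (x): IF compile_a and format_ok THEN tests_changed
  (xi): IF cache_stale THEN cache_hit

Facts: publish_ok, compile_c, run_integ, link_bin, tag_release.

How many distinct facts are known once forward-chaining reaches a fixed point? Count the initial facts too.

11

Round 1: (iii) [IF tag_release and run_integ THEN lint_clean]; (v) [IF compile_c THEN hdr_changed]. Adds lint_clean, hdr_changed.
Round 2: (vii) [IF lint_clean and hdr_changed THEN format_ok]. Adds format_ok.
Round 3: (viii) [IF format_ok and publish_ok THEN cache_stale]. Adds cache_stale.
Round 4: (xi) [IF cache_stale THEN cache_hit]. Adds cache_hit.
Round 5: (iv) [IF cache_hit and tag_release THEN gen_docs]. Adds gen_docs.
Closure: {cache_hit, cache_stale, compile_c, format_ok, gen_docs, hdr_changed, link_bin, lint_clean, publish_ok, run_integ, tag_release} — 11 facts.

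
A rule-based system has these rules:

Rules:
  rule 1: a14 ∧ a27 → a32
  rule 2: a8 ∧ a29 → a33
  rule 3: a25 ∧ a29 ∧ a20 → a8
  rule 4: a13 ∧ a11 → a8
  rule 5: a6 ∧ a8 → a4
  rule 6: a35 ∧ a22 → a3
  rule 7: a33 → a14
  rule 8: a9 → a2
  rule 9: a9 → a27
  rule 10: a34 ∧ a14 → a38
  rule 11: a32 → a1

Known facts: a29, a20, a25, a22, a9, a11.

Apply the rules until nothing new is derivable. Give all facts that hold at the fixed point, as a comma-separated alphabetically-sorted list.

Round 1 — rule 3, rule 8, rule 9, derive a8, a2, a27.
Round 2 — rule 2, derive a33.
Round 3 — rule 7, derive a14.
Round 4 — rule 1, derive a32.
Round 5 — rule 11, derive a1.

a1, a11, a14, a2, a20, a22, a25, a27, a29, a32, a33, a8, a9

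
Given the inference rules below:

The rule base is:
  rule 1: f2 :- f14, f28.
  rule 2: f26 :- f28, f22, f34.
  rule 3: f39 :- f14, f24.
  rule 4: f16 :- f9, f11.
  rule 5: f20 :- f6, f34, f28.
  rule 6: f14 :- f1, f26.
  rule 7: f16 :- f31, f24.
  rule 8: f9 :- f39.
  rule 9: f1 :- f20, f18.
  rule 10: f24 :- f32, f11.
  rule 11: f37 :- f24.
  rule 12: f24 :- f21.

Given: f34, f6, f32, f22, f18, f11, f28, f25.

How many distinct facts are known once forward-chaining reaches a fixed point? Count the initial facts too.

[1] rule 2 [f26 :- f28, f22, f34.]; rule 5 [f20 :- f6, f34, f28.]; rule 10 [f24 :- f32, f11.]. ⇒ new: f26, f20, f24.
[2] rule 9 [f1 :- f20, f18.]; rule 11 [f37 :- f24.]. ⇒ new: f1, f37.
[3] rule 6 [f14 :- f1, f26.]. ⇒ new: f14.
[4] rule 1 [f2 :- f14, f28.]; rule 3 [f39 :- f14, f24.]. ⇒ new: f2, f39.
[5] rule 8 [f9 :- f39.]. ⇒ new: f9.
[6] rule 4 [f16 :- f9, f11.]. ⇒ new: f16.
Closure: {f1, f11, f14, f16, f18, f2, f20, f22, f24, f25, f26, f28, f32, f34, f37, f39, f6, f9} — 18 facts.

18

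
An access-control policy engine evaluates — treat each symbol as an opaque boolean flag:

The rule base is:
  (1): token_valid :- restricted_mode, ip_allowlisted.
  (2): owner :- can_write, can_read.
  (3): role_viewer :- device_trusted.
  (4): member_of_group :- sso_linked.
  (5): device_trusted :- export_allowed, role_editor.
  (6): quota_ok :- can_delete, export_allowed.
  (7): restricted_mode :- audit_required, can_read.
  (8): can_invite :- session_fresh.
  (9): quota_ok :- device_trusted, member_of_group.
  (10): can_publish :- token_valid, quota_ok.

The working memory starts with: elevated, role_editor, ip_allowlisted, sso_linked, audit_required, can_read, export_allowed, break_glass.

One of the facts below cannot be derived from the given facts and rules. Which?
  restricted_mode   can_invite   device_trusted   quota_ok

Round 1: (4) [member_of_group :- sso_linked.]; (5) [device_trusted :- export_allowed, role_editor.]; (7) [restricted_mode :- audit_required, can_read.]. Adds member_of_group, device_trusted, restricted_mode.
Round 2: (1) [token_valid :- restricted_mode, ip_allowlisted.]; (3) [role_viewer :- device_trusted.]; (9) [quota_ok :- device_trusted, member_of_group.]. Adds token_valid, role_viewer, quota_ok.
Round 3: (10) [can_publish :- token_valid, quota_ok.]. Adds can_publish.
Derived: quota_ok (round 2), restricted_mode (round 1), device_trusted (round 1). can_invite never appears in any round.

can_invite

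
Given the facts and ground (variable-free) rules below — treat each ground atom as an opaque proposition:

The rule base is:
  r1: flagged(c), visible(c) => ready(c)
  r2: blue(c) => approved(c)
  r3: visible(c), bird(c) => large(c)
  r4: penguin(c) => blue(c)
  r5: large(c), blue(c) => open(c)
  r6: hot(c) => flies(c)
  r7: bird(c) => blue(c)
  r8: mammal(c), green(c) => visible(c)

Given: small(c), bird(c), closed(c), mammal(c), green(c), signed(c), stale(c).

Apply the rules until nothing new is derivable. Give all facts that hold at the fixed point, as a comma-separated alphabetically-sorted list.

Round 1 fires r7, r8, giving blue(c), visible(c).
Round 2 fires r2, r3, giving approved(c), large(c).
Round 3 fires r5, giving open(c).

approved(c), bird(c), blue(c), closed(c), green(c), large(c), mammal(c), open(c), signed(c), small(c), stale(c), visible(c)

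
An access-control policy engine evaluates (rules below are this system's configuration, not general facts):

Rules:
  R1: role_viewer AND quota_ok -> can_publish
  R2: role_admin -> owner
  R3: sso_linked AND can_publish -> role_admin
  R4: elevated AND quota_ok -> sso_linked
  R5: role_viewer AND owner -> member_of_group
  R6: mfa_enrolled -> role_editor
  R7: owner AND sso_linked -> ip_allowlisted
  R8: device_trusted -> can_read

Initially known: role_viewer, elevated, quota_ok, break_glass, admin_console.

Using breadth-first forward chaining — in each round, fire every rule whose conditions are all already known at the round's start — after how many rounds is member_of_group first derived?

Round 1: R1 [role_viewer AND quota_ok -> can_publish]; R4 [elevated AND quota_ok -> sso_linked]. Adds can_publish, sso_linked.
Round 2: R3 [sso_linked AND can_publish -> role_admin]. Adds role_admin.
Round 3: R2 [role_admin -> owner]. Adds owner.
Round 4: R5 [role_viewer AND owner -> member_of_group]; R7 [owner AND sso_linked -> ip_allowlisted]. Adds member_of_group, ip_allowlisted.
member_of_group first appears in round 4.

4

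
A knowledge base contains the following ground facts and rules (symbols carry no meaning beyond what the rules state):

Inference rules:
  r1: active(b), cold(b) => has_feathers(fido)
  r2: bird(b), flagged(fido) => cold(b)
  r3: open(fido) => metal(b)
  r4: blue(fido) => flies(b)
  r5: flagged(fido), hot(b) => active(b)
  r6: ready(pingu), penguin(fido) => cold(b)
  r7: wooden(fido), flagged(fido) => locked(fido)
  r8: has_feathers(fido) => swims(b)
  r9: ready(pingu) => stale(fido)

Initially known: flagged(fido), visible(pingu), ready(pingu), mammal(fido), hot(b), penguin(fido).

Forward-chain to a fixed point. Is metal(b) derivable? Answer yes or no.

no

Round 1 fires r5, r6, r9, giving active(b), cold(b), stale(fido).
Round 2 fires r1, giving has_feathers(fido).
Round 3 fires r8, giving swims(b).
Fixed point reached. metal(b) is concluded only by r3; r3 needs open(fido) (never derived).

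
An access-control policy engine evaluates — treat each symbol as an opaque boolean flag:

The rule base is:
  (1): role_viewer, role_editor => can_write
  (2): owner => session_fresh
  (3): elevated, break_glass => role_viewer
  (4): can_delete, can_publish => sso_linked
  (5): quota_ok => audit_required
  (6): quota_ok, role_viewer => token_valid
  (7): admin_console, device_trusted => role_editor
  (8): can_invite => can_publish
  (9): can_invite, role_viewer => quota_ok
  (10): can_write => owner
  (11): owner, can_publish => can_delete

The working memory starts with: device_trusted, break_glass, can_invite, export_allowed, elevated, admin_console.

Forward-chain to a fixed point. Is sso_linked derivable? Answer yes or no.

Round 1: (3) [elevated, break_glass => role_viewer]; (7) [admin_console, device_trusted => role_editor]; (8) [can_invite => can_publish]. New: role_viewer, role_editor, can_publish.
Round 2: (1) [role_viewer, role_editor => can_write]; (9) [can_invite, role_viewer => quota_ok]. New: can_write, quota_ok.
Round 3: (5) [quota_ok => audit_required]; (6) [quota_ok, role_viewer => token_valid]; (10) [can_write => owner]. New: audit_required, token_valid, owner.
Round 4: (2) [owner => session_fresh]; (11) [owner, can_publish => can_delete]. New: session_fresh, can_delete.
Round 5: (4) [can_delete, can_publish => sso_linked]. New: sso_linked.
sso_linked appears in round 5, so it is derivable.

yes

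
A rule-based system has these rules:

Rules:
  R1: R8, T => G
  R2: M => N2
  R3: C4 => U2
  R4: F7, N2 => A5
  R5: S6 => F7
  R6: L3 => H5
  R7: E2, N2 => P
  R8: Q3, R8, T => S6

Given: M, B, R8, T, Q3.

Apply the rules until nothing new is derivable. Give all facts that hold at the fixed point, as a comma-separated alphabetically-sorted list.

A5, B, F7, G, M, N2, Q3, R8, S6, T

Round 1: R1 [R8, T => G]; R2 [M => N2]; R8 [Q3, R8, T => S6]. New: G, N2, S6.
Round 2: R5 [S6 => F7]. New: F7.
Round 3: R4 [F7, N2 => A5]. New: A5.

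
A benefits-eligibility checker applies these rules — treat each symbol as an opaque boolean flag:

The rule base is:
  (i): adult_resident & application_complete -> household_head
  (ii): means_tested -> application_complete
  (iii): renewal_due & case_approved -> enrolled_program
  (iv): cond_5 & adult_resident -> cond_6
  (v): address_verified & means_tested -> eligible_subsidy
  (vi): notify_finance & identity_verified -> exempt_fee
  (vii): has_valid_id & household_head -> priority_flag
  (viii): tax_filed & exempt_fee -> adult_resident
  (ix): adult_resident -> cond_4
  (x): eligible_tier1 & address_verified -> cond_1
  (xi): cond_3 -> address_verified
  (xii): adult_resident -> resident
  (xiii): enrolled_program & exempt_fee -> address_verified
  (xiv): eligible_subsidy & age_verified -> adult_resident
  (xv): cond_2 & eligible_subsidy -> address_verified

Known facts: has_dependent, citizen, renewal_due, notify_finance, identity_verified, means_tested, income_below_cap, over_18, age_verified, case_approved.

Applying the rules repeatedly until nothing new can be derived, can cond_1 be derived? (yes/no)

no

Round 1: (ii) [means_tested -> application_complete]; (iii) [renewal_due & case_approved -> enrolled_program]; (vi) [notify_finance & identity_verified -> exempt_fee]. New: application_complete, enrolled_program, exempt_fee.
Round 2: (xiii) [enrolled_program & exempt_fee -> address_verified]. New: address_verified.
Round 3: (v) [address_verified & means_tested -> eligible_subsidy]. New: eligible_subsidy.
Round 4: (xiv) [eligible_subsidy & age_verified -> adult_resident]. New: adult_resident.
Round 5: (i) [adult_resident & application_complete -> household_head]; (ix) [adult_resident -> cond_4]; (xii) [adult_resident -> resident]. New: household_head, cond_4, resident.
Fixed point reached. cond_1 is concluded only by (x); (x) needs eligible_tier1 (never derived).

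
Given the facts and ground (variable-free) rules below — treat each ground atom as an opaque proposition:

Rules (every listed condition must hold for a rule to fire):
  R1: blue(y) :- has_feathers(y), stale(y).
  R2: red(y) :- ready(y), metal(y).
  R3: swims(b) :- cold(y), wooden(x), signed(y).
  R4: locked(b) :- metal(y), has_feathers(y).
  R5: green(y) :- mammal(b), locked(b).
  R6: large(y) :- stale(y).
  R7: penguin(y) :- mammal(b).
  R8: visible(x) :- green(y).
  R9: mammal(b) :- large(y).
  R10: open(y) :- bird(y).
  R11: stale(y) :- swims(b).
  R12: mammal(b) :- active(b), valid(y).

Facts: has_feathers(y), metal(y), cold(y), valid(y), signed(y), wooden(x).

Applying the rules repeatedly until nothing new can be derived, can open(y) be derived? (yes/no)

no

Round 1: R3 [swims(b) :- cold(y), wooden(x), signed(y).]; R4 [locked(b) :- metal(y), has_feathers(y).]. Adds swims(b), locked(b).
Round 2: R11 [stale(y) :- swims(b).]. Adds stale(y).
Round 3: R1 [blue(y) :- has_feathers(y), stale(y).]; R6 [large(y) :- stale(y).]. Adds blue(y), large(y).
Round 4: R9 [mammal(b) :- large(y).]. Adds mammal(b).
Round 5: R5 [green(y) :- mammal(b), locked(b).]; R7 [penguin(y) :- mammal(b).]. Adds green(y), penguin(y).
Round 6: R8 [visible(x) :- green(y).]. Adds visible(x).
Fixed point reached. open(y) is concluded only by R10; R10 needs bird(y) (never derived).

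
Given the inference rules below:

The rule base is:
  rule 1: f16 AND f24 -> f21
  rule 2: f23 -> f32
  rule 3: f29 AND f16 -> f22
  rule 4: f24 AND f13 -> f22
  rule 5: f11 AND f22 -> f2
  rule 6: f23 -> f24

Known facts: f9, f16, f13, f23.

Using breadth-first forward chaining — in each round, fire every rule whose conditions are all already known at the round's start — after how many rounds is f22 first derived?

2

Round 1: rule 2 [f23 -> f32]; rule 6 [f23 -> f24]. New: f32, f24.
Round 2: rule 1 [f16 AND f24 -> f21]; rule 4 [f24 AND f13 -> f22]. New: f21, f22.
f22 first appears in round 2.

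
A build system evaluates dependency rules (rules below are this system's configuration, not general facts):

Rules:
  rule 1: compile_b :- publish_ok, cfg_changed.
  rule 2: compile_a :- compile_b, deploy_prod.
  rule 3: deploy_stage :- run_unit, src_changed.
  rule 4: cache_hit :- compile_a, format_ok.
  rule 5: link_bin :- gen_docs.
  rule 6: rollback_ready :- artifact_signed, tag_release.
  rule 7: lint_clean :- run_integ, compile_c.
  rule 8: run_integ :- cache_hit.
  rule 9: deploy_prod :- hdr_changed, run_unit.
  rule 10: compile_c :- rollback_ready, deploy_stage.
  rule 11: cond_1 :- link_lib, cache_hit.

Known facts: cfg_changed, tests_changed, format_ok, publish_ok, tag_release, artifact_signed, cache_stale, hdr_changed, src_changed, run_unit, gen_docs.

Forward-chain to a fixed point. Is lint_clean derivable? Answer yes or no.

yes

Round 1: rule 1 [compile_b :- publish_ok, cfg_changed.]; rule 3 [deploy_stage :- run_unit, src_changed.]; rule 5 [link_bin :- gen_docs.]; rule 6 [rollback_ready :- artifact_signed, tag_release.]; rule 9 [deploy_prod :- hdr_changed, run_unit.]. Adds compile_b, deploy_stage, link_bin, rollback_ready, deploy_prod.
Round 2: rule 2 [compile_a :- compile_b, deploy_prod.]; rule 10 [compile_c :- rollback_ready, deploy_stage.]. Adds compile_a, compile_c.
Round 3: rule 4 [cache_hit :- compile_a, format_ok.]. Adds cache_hit.
Round 4: rule 8 [run_integ :- cache_hit.]. Adds run_integ.
Round 5: rule 7 [lint_clean :- run_integ, compile_c.]. Adds lint_clean.
lint_clean appears in round 5, so it is derivable.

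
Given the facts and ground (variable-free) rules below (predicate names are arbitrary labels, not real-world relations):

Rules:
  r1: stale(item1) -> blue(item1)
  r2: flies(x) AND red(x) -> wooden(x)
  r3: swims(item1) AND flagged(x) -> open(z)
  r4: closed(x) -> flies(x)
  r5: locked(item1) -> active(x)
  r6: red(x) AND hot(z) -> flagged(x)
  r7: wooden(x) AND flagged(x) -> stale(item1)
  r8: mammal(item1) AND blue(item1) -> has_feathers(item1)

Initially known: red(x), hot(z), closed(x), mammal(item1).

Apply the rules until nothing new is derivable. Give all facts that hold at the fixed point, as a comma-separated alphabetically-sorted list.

[1] r4 [closed(x) -> flies(x)]; r6 [red(x) AND hot(z) -> flagged(x)]. ⇒ new: flies(x), flagged(x).
[2] r2 [flies(x) AND red(x) -> wooden(x)]. ⇒ new: wooden(x).
[3] r7 [wooden(x) AND flagged(x) -> stale(item1)]. ⇒ new: stale(item1).
[4] r1 [stale(item1) -> blue(item1)]. ⇒ new: blue(item1).
[5] r8 [mammal(item1) AND blue(item1) -> has_feathers(item1)]. ⇒ new: has_feathers(item1).

blue(item1), closed(x), flagged(x), flies(x), has_feathers(item1), hot(z), mammal(item1), red(x), stale(item1), wooden(x)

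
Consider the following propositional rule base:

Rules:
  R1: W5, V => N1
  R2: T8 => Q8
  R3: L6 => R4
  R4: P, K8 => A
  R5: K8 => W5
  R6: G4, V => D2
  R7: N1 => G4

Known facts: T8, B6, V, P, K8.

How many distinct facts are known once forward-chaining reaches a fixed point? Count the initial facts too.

11

Round 1 fires R2, R4, R5, giving Q8, A, W5.
Round 2 fires R1, giving N1.
Round 3 fires R7, giving G4.
Round 4 fires R6, giving D2.
Closure: {A, B6, D2, G4, K8, N1, P, Q8, T8, V, W5} — 11 facts.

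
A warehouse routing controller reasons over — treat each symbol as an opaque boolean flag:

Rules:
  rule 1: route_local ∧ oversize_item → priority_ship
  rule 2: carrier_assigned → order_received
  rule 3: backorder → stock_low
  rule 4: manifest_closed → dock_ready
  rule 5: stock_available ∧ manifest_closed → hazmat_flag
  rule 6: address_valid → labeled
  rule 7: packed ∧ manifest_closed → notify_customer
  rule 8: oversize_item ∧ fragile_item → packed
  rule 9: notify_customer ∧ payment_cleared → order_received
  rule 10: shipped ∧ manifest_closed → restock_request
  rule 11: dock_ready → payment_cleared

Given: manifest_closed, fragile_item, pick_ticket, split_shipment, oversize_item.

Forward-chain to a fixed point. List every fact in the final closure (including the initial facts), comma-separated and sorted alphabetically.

dock_ready, fragile_item, manifest_closed, notify_customer, order_received, oversize_item, packed, payment_cleared, pick_ticket, split_shipment

Round 1 — rule 4, rule 8, derive dock_ready, packed.
Round 2 — rule 7, rule 11, derive notify_customer, payment_cleared.
Round 3 — rule 9, derive order_received.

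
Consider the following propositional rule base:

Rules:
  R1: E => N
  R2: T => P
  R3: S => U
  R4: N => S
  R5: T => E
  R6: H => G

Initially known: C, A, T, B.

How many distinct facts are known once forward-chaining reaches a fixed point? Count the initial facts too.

Round 1 fires R2, R5, giving P, E.
Round 2 fires R1, giving N.
Round 3 fires R4, giving S.
Round 4 fires R3, giving U.
Closure: {A, B, C, E, N, P, S, T, U} — 9 facts.

9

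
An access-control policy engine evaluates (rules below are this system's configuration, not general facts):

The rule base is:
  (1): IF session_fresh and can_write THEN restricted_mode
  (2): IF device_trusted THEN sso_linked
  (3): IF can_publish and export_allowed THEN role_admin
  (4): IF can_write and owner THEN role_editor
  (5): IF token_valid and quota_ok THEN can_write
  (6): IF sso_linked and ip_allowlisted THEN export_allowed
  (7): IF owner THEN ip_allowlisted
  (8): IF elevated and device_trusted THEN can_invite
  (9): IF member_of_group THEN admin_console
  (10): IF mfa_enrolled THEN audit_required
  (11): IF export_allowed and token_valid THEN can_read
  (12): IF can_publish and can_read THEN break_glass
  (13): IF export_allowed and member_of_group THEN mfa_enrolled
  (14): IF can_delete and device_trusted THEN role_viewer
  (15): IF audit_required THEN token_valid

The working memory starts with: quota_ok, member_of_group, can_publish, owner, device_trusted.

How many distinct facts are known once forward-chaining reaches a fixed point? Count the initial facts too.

Round 1: (2) [IF device_trusted THEN sso_linked]; (7) [IF owner THEN ip_allowlisted]; (9) [IF member_of_group THEN admin_console]. New: sso_linked, ip_allowlisted, admin_console.
Round 2: (6) [IF sso_linked and ip_allowlisted THEN export_allowed]. New: export_allowed.
Round 3: (3) [IF can_publish and export_allowed THEN role_admin]; (13) [IF export_allowed and member_of_group THEN mfa_enrolled]. New: role_admin, mfa_enrolled.
Round 4: (10) [IF mfa_enrolled THEN audit_required]. New: audit_required.
Round 5: (15) [IF audit_required THEN token_valid]. New: token_valid.
Round 6: (5) [IF token_valid and quota_ok THEN can_write]; (11) [IF export_allowed and token_valid THEN can_read]. New: can_write, can_read.
Round 7: (4) [IF can_write and owner THEN role_editor]; (12) [IF can_publish and can_read THEN break_glass]. New: role_editor, break_glass.
Closure: {admin_console, audit_required, break_glass, can_publish, can_read, can_write, device_trusted, export_allowed, ip_allowlisted, member_of_group, mfa_enrolled, owner, quota_ok, role_admin, role_editor, sso_linked, token_valid} — 17 facts.

17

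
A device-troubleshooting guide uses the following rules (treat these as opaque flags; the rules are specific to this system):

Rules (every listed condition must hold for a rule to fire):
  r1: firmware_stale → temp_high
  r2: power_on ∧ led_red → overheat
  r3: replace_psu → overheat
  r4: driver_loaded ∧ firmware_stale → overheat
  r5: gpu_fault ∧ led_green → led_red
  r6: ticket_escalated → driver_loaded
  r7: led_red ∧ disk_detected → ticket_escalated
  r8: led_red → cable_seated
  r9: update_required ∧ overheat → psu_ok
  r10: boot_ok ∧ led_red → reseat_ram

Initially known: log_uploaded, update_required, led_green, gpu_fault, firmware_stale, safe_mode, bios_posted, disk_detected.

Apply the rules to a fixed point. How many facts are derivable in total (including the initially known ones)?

15

Round 1 — r1, r5, derive temp_high, led_red.
Round 2 — r7, r8, derive ticket_escalated, cable_seated.
Round 3 — r6, derive driver_loaded.
Round 4 — r4, derive overheat.
Round 5 — r9, derive psu_ok.
Closure: {bios_posted, cable_seated, disk_detected, driver_loaded, firmware_stale, gpu_fault, led_green, led_red, log_uploaded, overheat, psu_ok, safe_mode, temp_high, ticket_escalated, update_required} — 15 facts.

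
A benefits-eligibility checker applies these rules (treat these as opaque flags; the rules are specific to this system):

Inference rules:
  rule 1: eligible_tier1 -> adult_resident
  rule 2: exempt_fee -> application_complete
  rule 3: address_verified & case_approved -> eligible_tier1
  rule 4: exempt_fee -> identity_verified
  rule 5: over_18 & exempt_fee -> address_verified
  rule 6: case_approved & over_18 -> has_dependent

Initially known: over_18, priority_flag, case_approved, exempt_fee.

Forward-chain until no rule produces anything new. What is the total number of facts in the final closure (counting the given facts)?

10

Round 1 fires rule 2, rule 4, rule 5, rule 6, giving application_complete, identity_verified, address_verified, has_dependent.
Round 2 fires rule 3, giving eligible_tier1.
Round 3 fires rule 1, giving adult_resident.
Closure: {address_verified, adult_resident, application_complete, case_approved, eligible_tier1, exempt_fee, has_dependent, identity_verified, over_18, priority_flag} — 10 facts.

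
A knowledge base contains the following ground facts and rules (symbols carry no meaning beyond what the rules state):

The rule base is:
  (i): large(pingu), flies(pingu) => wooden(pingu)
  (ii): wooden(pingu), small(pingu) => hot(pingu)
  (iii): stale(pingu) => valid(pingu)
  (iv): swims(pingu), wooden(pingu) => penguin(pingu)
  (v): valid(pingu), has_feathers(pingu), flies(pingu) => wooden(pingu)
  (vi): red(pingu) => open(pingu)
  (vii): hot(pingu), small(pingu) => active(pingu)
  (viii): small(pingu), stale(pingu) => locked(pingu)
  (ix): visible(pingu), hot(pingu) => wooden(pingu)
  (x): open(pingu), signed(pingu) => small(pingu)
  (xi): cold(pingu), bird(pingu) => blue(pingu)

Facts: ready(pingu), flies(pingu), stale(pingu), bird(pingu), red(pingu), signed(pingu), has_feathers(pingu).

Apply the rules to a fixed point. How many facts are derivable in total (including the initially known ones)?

14

Round 1: (iii) [stale(pingu) => valid(pingu)]; (vi) [red(pingu) => open(pingu)]. Adds valid(pingu), open(pingu).
Round 2: (v) [valid(pingu), has_feathers(pingu), flies(pingu) => wooden(pingu)]; (x) [open(pingu), signed(pingu) => small(pingu)]. Adds wooden(pingu), small(pingu).
Round 3: (ii) [wooden(pingu), small(pingu) => hot(pingu)]; (viii) [small(pingu), stale(pingu) => locked(pingu)]. Adds hot(pingu), locked(pingu).
Round 4: (vii) [hot(pingu), small(pingu) => active(pingu)]. Adds active(pingu).
Closure: {active(pingu), bird(pingu), flies(pingu), has_feathers(pingu), hot(pingu), locked(pingu), open(pingu), ready(pingu), red(pingu), signed(pingu), small(pingu), stale(pingu), valid(pingu), wooden(pingu)} — 14 facts.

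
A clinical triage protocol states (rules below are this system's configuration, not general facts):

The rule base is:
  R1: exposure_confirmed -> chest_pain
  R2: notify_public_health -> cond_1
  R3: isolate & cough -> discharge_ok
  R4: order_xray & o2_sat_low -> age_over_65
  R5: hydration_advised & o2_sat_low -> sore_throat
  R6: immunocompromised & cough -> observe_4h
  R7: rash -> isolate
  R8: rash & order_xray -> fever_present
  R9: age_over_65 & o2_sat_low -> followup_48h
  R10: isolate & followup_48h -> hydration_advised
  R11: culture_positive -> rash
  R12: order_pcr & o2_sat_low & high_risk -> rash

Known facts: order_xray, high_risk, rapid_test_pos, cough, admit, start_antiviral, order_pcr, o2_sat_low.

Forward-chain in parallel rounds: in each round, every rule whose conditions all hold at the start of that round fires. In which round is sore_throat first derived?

4

Round 1 — R4, R12, derive age_over_65, rash.
Round 2 — R7, R8, R9, derive isolate, fever_present, followup_48h.
Round 3 — R3, R10, derive discharge_ok, hydration_advised.
Round 4 — R5, derive sore_throat.
sore_throat first appears in round 4.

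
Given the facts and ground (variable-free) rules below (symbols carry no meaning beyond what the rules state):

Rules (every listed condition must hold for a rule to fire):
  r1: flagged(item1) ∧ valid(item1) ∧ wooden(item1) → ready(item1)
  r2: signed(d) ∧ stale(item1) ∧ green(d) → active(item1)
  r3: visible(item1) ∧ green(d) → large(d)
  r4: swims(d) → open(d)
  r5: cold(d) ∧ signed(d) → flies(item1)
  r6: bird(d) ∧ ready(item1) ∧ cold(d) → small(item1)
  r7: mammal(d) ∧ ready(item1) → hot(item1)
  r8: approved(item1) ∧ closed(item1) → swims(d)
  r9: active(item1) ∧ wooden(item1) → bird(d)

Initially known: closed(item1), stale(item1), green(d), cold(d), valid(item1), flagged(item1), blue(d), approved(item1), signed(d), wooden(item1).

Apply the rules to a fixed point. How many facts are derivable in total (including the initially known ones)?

17

[1] r1 [flagged(item1) ∧ valid(item1) ∧ wooden(item1) → ready(item1)]; r2 [signed(d) ∧ stale(item1) ∧ green(d) → active(item1)]; r5 [cold(d) ∧ signed(d) → flies(item1)]; r8 [approved(item1) ∧ closed(item1) → swims(d)]. ⇒ new: ready(item1), active(item1), flies(item1), swims(d).
[2] r4 [swims(d) → open(d)]; r9 [active(item1) ∧ wooden(item1) → bird(d)]. ⇒ new: open(d), bird(d).
[3] r6 [bird(d) ∧ ready(item1) ∧ cold(d) → small(item1)]. ⇒ new: small(item1).
Closure: {active(item1), approved(item1), bird(d), blue(d), closed(item1), cold(d), flagged(item1), flies(item1), green(d), open(d), ready(item1), signed(d), small(item1), stale(item1), swims(d), valid(item1), wooden(item1)} — 17 facts.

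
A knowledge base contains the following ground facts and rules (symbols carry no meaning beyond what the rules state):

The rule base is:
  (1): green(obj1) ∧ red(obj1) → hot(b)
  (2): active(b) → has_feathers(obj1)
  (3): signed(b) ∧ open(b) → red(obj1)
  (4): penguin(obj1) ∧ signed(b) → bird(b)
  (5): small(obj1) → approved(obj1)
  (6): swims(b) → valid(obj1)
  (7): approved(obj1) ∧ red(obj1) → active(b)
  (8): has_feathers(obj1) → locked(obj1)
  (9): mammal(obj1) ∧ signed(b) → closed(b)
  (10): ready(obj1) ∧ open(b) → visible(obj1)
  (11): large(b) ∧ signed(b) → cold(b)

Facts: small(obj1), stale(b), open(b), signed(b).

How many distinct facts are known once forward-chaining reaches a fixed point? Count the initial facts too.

9

Round 1 — (3), (5), derive red(obj1), approved(obj1).
Round 2 — (7), derive active(b).
Round 3 — (2), derive has_feathers(obj1).
Round 4 — (8), derive locked(obj1).
Closure: {active(b), approved(obj1), has_feathers(obj1), locked(obj1), open(b), red(obj1), signed(b), small(obj1), stale(b)} — 9 facts.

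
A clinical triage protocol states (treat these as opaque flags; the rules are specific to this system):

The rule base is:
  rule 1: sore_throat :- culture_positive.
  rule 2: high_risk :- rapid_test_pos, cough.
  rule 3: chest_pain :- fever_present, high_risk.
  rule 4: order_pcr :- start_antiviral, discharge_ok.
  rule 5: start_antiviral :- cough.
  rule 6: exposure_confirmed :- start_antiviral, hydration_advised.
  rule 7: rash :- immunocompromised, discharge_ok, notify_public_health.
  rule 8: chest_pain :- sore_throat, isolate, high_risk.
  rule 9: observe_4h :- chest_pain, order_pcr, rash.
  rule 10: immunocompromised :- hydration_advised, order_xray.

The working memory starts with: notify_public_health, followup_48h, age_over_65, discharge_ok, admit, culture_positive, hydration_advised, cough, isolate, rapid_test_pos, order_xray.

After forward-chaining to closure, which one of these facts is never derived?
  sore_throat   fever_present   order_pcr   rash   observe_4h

fever_present

Round 1 — rule 1, rule 2, rule 5, rule 10, derive sore_throat, high_risk, start_antiviral, immunocompromised.
Round 2 — rule 4, rule 6, rule 7, rule 8, derive order_pcr, exposure_confirmed, rash, chest_pain.
Round 3 — rule 9, derive observe_4h.
Derived: order_pcr (round 2), rash (round 2), observe_4h (round 3), sore_throat (round 1). fever_present never appears in any round.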